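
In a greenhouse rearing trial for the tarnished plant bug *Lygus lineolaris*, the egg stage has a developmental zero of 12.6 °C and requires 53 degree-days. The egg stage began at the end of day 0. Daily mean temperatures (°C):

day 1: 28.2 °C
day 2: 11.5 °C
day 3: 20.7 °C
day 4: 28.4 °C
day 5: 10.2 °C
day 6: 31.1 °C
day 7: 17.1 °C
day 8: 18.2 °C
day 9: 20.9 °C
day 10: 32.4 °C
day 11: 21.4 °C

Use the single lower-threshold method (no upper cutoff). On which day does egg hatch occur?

day 6

Daily DD above 12.6 °C: 15.6, 0.0, 8.1, 15.8, 0.0, 18.5, 4.5, 5.6, 8.3, 19.8, 8.8.
Cumulative: 15.6, 15.6, 23.7, 39.5, 39.5, 58.0, 62.5, 68.1, 76.4, 96.2, 105.0.
The total first reaches 53 DD on day 6.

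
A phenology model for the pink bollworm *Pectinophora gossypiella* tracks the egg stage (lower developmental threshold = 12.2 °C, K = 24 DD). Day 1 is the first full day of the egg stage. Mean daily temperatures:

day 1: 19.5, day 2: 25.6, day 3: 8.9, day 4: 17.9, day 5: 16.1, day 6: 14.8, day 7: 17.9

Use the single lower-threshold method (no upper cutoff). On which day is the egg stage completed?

day 4

Daily DD above 12.2 °C: 7.3, 13.4, 0.0, 5.7, 3.9, 2.6, 5.7.
Cumulative: 7.3, 20.7, 20.7, 26.4, 30.3, 32.9, 38.6.
The total first reaches 24 DD on day 4.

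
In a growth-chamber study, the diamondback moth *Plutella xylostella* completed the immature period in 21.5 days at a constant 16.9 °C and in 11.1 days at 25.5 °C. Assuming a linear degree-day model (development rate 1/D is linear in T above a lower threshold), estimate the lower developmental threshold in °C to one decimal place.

7.7 °C

Equal thermal constants: D₁(T₁ − T_b) = D₂(T₂ − T_b).
21.5·(16.9 − T_b) = 11.1·(25.5 − T_b)
T_b = (21.5·16.9 − 11.1·25.5) / (21.5 − 11.1) = 80.30 / 10.4 = 7.721 °C ≈ 7.7 °C.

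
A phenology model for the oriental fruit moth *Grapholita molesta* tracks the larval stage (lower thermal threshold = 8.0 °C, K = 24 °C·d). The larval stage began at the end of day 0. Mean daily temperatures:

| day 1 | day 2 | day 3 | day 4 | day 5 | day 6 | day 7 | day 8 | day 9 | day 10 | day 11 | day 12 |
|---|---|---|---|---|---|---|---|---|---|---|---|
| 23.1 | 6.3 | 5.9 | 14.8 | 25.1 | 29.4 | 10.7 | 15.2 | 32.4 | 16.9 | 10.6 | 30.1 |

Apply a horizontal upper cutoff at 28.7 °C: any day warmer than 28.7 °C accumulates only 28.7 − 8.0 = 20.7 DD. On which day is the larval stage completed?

day 5

Daily DD above 8.0 °C (capped at 20.7): 15.1, 0.0, 0.0, 6.8, 17.1, 20.7, 2.7, 7.2, 20.7, 8.9, 2.6, 20.7.
Cumulative: 15.1, 15.1, 15.1, 21.9, 39.0, 59.7, 62.4, 69.6, 90.3, 99.2, 101.8, 122.5.
The total first reaches 24 DD on day 5.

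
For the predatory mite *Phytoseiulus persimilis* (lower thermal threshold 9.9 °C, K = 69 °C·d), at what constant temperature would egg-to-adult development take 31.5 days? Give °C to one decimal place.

Required daily accumulation = 69 / 31.5 = 2.190 DD/day.
T = T_base + 2.190 = 9.9 + 2.190 = 12.090 ≈ 12.1 °C.

12.1 °C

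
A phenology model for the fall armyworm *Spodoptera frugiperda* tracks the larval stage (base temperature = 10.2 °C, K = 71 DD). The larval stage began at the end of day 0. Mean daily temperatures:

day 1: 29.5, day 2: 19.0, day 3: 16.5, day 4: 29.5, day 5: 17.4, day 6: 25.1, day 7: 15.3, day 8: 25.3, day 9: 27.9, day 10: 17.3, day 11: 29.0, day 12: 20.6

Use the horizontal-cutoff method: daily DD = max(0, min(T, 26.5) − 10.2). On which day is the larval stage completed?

day 7

Daily DD above 10.2 °C (capped at 16.3): 16.3, 8.8, 6.3, 16.3, 7.2, 14.9, 5.1, 15.1, 16.3, 7.1, 16.3, 10.4.
Cumulative: 16.3, 25.1, 31.4, 47.7, 54.9, 69.8, 74.9, 90.0, 106.3, 113.4, 129.7, 140.1.
The total first reaches 71 DD on day 7.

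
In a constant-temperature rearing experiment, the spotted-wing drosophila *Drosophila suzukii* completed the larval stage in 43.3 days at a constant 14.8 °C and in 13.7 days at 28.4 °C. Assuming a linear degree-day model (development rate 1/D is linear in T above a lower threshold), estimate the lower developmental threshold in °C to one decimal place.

Linear rate model ⇒ the product D·(T − T_b) is constant across temperatures.
43.3·(14.8 − T_b) = 13.7·(28.4 − T_b)
T_b = (43.3·14.8 − 13.7·28.4) / (43.3 − 13.7) = 251.76 / 29.6 = 8.505 °C ≈ 8.5 °C.

8.5 °C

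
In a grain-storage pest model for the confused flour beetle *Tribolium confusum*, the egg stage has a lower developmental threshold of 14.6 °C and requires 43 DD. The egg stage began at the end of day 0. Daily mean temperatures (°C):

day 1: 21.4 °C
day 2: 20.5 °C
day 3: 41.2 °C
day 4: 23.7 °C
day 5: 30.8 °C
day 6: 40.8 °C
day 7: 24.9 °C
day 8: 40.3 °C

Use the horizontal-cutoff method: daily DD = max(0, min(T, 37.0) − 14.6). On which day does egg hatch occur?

day 4

Daily DD above 14.6 °C (capped at 22.4): 6.8, 5.9, 22.4, 9.1, 16.2, 22.4, 10.3, 22.4.
Cumulative: 6.8, 12.7, 35.1, 44.2, 60.4, 82.8, 93.1, 115.5.
The total first reaches 43 DD on day 4.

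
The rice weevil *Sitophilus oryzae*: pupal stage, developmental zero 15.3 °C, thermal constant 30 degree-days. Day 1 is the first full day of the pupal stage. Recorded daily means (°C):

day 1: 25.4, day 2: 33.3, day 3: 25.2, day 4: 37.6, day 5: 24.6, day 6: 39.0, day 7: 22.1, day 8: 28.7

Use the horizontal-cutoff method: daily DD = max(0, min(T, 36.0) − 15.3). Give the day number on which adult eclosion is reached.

day 3

Daily DD above 15.3 °C (capped at 20.7): 10.1, 18.0, 9.9, 20.7, 9.3, 20.7, 6.8, 13.4.
Cumulative: 10.1, 28.1, 38.0, 58.7, 68.0, 88.7, 95.5, 108.9.
The total first reaches 30 DD on day 3.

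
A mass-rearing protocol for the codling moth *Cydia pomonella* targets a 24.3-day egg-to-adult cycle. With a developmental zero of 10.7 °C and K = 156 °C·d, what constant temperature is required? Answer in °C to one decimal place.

Required daily accumulation = 156 / 24.3 = 6.420 DD/day.
T = T_base + 6.420 = 10.7 + 6.420 = 17.120 ≈ 17.1 °C.

17.1 °C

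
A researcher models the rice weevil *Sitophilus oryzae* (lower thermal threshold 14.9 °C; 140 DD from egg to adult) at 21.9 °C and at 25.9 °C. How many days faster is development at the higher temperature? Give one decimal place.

7.3 days

At 21.9 °C: 140 / (21.9 − 14.9) = 140 / 7.0 = 20.000 d.
At 25.9 °C: 140 / (25.9 − 14.9) = 140 / 11.0 = 12.727 d.
Difference = |20.000 − 12.727| = 7.273 ≈ 7.3 days.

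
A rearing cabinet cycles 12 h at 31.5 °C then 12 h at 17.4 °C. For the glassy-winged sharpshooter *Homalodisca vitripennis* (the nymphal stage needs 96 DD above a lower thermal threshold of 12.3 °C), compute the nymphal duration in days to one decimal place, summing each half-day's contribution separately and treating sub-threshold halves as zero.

7.9 days

Day half: max(0, 31.5 − 12.3) × 0.5 = 19.2 × 0.5 = 9.60 DD.
Night half: max(0, 17.4 − 12.3) × 0.5 = 5.1 × 0.5 = 2.55 DD.
Per 24 h: 12.15 DD/day.
Duration = 96 / 12.15 = 7.901 ≈ 7.9 days.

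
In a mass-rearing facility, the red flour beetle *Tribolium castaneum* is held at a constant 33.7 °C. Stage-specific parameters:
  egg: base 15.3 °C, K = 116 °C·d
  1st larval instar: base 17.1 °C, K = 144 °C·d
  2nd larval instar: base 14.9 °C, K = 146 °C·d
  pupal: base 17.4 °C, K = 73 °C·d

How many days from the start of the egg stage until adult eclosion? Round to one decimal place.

egg: 116 / (33.7 − 15.3) = 116 / 18.4 = 6.304 d.
1st larval instar: 144 / (33.7 − 17.1) = 144 / 16.6 = 8.675 d.
2nd larval instar: 146 / (33.7 − 14.9) = 146 / 18.8 = 7.766 d.
pupal: 73 / (33.7 − 17.4) = 73 / 16.3 = 4.479 d.
Sum = 27.224 ≈ 27.2 days.

27.2 days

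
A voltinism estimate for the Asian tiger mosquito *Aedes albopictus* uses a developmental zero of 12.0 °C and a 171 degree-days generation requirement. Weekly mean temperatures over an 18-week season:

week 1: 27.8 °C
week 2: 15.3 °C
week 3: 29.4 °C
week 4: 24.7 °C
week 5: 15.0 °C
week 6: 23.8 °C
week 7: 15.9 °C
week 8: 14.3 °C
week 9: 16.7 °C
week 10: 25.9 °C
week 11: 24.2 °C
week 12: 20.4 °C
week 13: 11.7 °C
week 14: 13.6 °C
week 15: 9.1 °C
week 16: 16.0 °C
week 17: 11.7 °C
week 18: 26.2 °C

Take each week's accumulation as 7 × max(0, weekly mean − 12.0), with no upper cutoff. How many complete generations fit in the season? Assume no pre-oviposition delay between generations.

Weekly DD (7 × max(0, T̄ − 12.0)): 110.6, 23.1, 121.8, 88.9, 21.0, 82.6, 27.3, 16.1, 32.9, 97.3, 85.4, 58.8, 0.0, 11.2, 0.0, 28.0, 0.0, 99.4.
Season total = 904.4 DD.
Complete generations = ⌊904.4 / 171⌋ = 5.

5 generations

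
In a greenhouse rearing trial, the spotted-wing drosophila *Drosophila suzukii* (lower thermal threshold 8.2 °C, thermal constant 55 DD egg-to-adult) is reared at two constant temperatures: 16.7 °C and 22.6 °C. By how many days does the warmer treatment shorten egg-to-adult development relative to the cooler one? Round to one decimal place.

2.7 days

At 16.7 °C: 55 / (16.7 − 8.2) = 55 / 8.5 = 6.471 d.
At 22.6 °C: 55 / (22.6 − 8.2) = 55 / 14.4 = 3.819 d.
Difference = |6.471 − 3.819| = 2.651 ≈ 2.7 days.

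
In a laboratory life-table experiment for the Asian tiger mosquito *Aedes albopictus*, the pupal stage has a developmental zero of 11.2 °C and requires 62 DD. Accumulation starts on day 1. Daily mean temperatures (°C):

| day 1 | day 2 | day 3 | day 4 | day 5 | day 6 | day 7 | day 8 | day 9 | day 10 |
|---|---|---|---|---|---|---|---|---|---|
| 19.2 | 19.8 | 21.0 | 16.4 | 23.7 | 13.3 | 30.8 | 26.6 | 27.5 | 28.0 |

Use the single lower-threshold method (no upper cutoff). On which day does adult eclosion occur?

Daily DD above 11.2 °C: 8.0, 8.6, 9.8, 5.2, 12.5, 2.1, 19.6, 15.4, 16.3, 16.8.
Cumulative: 8.0, 16.6, 26.4, 31.6, 44.1, 46.2, 65.8, 81.2, 97.5, 114.3.
The total first reaches 62 DD on day 7.

day 7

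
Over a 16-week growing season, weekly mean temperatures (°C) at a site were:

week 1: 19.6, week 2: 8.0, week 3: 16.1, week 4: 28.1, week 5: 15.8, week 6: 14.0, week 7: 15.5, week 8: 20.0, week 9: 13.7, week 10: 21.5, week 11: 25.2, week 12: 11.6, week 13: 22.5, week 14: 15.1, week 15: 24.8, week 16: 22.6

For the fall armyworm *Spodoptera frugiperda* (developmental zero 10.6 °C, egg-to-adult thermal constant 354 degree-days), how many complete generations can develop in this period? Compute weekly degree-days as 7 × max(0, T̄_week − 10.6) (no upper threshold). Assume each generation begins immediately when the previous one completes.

2 generations

Weekly DD (7 × max(0, T̄ − 10.6)): 63.0, 0.0, 38.5, 122.5, 36.4, 23.8, 34.3, 65.8, 21.7, 76.3, 102.2, 7.0, 83.3, 31.5, 99.4, 84.0.
Season total = 889.7 DD.
Complete generations = ⌊889.7 / 354⌋ = 2.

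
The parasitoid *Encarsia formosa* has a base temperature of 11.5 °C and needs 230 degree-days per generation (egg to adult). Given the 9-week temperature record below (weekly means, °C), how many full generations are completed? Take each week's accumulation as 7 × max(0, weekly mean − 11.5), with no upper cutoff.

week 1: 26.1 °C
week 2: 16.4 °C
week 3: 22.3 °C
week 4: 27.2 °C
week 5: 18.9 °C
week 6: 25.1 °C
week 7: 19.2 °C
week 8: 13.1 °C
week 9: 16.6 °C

2 generations

Weekly DD (7 × max(0, T̄ − 11.5)): 102.2, 34.3, 75.6, 109.9, 51.8, 95.2, 53.9, 11.2, 35.7.
Season total = 569.8 DD.
Complete generations = ⌊569.8 / 230⌋ = 2.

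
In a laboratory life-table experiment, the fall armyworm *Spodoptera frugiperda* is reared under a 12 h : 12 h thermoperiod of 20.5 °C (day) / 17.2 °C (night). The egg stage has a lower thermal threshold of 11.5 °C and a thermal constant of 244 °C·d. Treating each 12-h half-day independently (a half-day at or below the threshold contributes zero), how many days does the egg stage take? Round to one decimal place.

Day half: max(0, 20.5 − 11.5) × 0.5 = 9.0 × 0.5 = 4.50 DD.
Night half: max(0, 17.2 − 11.5) × 0.5 = 5.7 × 0.5 = 2.85 DD.
Per 24 h: 7.35 DD/day.
Duration = 244 / 7.35 = 33.197 ≈ 33.2 days.

33.2 days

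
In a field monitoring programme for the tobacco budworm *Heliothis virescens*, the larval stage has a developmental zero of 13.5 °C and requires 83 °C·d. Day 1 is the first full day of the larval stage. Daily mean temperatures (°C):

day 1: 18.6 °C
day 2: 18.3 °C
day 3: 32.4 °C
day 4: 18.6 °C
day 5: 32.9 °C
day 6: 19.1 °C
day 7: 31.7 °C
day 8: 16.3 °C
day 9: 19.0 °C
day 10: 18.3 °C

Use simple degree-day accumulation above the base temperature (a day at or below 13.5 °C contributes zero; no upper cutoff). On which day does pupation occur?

Daily DD above 13.5 °C: 5.1, 4.8, 18.9, 5.1, 19.4, 5.6, 18.2, 2.8, 5.5, 4.8.
Cumulative: 5.1, 9.9, 28.8, 33.9, 53.3, 58.9, 77.1, 79.9, 85.4, 90.2.
The total first reaches 83 DD on day 9.

day 9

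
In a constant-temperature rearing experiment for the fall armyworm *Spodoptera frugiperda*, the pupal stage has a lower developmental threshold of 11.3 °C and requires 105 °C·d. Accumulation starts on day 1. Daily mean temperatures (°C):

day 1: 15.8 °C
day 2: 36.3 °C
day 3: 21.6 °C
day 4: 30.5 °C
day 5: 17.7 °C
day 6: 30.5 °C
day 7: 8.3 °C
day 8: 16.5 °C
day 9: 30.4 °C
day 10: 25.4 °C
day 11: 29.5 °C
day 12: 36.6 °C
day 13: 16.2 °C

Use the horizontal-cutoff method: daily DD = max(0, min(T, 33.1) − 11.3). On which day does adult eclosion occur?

day 9

Daily DD above 11.3 °C (capped at 21.8): 4.5, 21.8, 10.3, 19.2, 6.4, 19.2, 0.0, 5.2, 19.1, 14.1, 18.2, 21.8, 4.9.
Cumulative: 4.5, 26.3, 36.6, 55.8, 62.2, 81.4, 81.4, 86.6, 105.7, 119.8, 138.0, 159.8, 164.7.
The total first reaches 105 DD on day 9.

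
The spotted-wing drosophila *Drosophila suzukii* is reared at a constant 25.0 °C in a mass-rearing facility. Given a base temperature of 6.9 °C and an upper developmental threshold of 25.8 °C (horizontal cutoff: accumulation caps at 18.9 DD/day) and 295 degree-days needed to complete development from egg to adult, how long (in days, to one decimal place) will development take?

16.3 days

Daily accumulation = 25.0 − 6.9 = 18.1 DD/day.
Duration = 295 / 18.1 = 16.298 ≈ 16.3 days.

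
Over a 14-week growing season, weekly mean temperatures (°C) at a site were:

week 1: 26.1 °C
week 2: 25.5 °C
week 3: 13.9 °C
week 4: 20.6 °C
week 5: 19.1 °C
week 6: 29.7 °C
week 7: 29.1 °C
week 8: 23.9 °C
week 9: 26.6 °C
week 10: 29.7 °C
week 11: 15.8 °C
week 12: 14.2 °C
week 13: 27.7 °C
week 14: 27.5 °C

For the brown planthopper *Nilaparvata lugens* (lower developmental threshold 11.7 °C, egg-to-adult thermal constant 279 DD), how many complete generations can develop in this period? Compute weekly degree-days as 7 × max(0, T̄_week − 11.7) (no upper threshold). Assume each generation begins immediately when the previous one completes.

4 generations

Weekly DD (7 × max(0, T̄ − 11.7)): 100.8, 96.6, 15.4, 62.3, 51.8, 126.0, 121.8, 85.4, 104.3, 126.0, 28.7, 17.5, 112.0, 110.6.
Season total = 1159.2 DD.
Complete generations = ⌊1159.2 / 279⌋ = 4.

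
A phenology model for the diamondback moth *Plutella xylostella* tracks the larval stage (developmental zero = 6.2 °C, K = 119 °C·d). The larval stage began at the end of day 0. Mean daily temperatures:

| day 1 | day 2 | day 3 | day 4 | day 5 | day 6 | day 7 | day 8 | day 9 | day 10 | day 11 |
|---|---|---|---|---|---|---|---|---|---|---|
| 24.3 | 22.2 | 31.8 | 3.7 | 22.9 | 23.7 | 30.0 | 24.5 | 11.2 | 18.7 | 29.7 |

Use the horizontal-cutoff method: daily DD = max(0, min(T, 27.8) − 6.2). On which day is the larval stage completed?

day 8

Daily DD above 6.2 °C (capped at 21.6): 18.1, 16.0, 21.6, 0.0, 16.7, 17.5, 21.6, 18.3, 5.0, 12.5, 21.6.
Cumulative: 18.1, 34.1, 55.7, 55.7, 72.4, 89.9, 111.5, 129.8, 134.8, 147.3, 168.9.
The total first reaches 119 DD on day 8.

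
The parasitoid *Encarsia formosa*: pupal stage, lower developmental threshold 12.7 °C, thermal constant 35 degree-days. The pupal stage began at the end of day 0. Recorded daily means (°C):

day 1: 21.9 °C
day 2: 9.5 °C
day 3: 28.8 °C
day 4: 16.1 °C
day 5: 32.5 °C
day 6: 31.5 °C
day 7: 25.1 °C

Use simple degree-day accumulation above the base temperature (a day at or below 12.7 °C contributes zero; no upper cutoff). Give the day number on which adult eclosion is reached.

day 5

Daily DD above 12.7 °C: 9.2, 0.0, 16.1, 3.4, 19.8, 18.8, 12.4.
Cumulative: 9.2, 9.2, 25.3, 28.7, 48.5, 67.3, 79.7.
The total first reaches 35 DD on day 5.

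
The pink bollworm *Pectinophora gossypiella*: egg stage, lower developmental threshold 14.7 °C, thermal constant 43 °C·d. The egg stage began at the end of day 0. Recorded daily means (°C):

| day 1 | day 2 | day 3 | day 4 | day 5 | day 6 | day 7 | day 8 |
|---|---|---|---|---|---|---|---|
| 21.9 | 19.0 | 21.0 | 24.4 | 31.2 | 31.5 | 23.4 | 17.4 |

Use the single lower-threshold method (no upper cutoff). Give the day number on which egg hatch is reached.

day 5

Daily DD above 14.7 °C: 7.2, 4.3, 6.3, 9.7, 16.5, 16.8, 8.7, 2.7.
Cumulative: 7.2, 11.5, 17.8, 27.5, 44.0, 60.8, 69.5, 72.2.
The total first reaches 43 DD on day 5.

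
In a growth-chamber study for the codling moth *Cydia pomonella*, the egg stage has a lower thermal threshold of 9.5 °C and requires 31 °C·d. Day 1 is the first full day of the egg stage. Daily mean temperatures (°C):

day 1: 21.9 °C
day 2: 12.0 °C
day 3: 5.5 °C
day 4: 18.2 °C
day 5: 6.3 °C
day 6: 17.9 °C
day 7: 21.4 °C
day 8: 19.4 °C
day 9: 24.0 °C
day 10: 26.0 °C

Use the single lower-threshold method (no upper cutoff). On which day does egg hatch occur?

day 6

Daily DD above 9.5 °C: 12.4, 2.5, 0.0, 8.7, 0.0, 8.4, 11.9, 9.9, 14.5, 16.5.
Cumulative: 12.4, 14.9, 14.9, 23.6, 23.6, 32.0, 43.9, 53.8, 68.3, 84.8.
The total first reaches 31 DD on day 6.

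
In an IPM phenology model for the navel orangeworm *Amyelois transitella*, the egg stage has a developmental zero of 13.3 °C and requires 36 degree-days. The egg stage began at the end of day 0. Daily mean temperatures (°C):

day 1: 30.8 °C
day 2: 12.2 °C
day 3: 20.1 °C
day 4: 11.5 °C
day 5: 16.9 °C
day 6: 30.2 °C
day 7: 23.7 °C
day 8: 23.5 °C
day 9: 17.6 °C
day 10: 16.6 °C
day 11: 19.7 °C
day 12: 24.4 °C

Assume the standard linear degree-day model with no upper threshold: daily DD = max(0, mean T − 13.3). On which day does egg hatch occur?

Daily DD above 13.3 °C: 17.5, 0.0, 6.8, 0.0, 3.6, 16.9, 10.4, 10.2, 4.3, 3.3, 6.4, 11.1.
Cumulative: 17.5, 17.5, 24.3, 24.3, 27.9, 44.8, 55.2, 65.4, 69.7, 73.0, 79.4, 90.5.
The total first reaches 36 DD on day 6.

day 6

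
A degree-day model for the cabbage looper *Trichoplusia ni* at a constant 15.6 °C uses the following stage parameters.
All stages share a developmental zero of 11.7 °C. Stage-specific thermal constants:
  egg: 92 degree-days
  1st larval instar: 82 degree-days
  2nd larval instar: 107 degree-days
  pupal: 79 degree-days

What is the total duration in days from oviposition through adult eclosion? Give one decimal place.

92.3 days

Daily accumulation at 15.6 °C = 15.6 − 11.7 = 3.9 DD/day.
Total K = 92 + 82 + 107 + 79 = 360 DD.
Total duration = 360 / 3.9 = 92.308 ≈ 92.3 days.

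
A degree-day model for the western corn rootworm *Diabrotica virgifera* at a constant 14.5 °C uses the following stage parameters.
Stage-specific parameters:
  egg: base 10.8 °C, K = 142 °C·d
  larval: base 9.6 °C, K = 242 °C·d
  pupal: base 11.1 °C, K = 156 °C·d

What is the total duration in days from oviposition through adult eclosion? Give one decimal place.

egg: 142 / (14.5 − 10.8) = 142 / 3.7 = 38.378 d.
larval: 242 / (14.5 − 9.6) = 242 / 4.9 = 49.388 d.
pupal: 156 / (14.5 − 11.1) = 156 / 3.4 = 45.882 d.
Sum = 133.648 ≈ 133.6 days.

133.6 days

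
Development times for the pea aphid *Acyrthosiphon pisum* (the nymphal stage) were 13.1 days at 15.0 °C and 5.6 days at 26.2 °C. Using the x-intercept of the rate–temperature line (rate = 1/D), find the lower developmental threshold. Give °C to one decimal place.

Linear rate model ⇒ the product D·(T − T_b) is constant across temperatures.
13.1·(15.0 − T_b) = 5.6·(26.2 − T_b)
T_b = (13.1·15.0 − 5.6·26.2) / (13.1 − 5.6) = 49.78 / 7.5 = 6.637 °C ≈ 6.6 °C.

6.6 °C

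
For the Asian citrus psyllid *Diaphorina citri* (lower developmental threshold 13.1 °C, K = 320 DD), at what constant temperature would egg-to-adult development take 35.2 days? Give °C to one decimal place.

Required daily accumulation = 320 / 35.2 = 9.091 DD/day.
T = T_base + 9.091 = 13.1 + 9.091 = 22.191 ≈ 22.2 °C.

22.2 °C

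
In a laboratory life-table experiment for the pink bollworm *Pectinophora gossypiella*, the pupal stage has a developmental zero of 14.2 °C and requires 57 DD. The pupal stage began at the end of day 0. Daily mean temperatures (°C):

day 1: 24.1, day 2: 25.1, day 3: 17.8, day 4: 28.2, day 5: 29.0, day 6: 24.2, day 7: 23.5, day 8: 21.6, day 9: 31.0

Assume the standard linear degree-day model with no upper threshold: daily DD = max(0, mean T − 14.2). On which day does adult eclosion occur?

Daily DD above 14.2 °C: 9.9, 10.9, 3.6, 14.0, 14.8, 10.0, 9.3, 7.4, 16.8.
Cumulative: 9.9, 20.8, 24.4, 38.4, 53.2, 63.2, 72.5, 79.9, 96.7.
The total first reaches 57 DD on day 6.

day 6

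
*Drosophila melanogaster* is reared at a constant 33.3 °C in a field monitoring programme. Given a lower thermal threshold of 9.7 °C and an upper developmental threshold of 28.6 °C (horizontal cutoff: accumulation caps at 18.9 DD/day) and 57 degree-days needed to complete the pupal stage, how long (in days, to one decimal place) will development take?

Temperature 33.3 °C exceeds the upper threshold, so daily accumulation caps at 28.6 − 9.7 = 18.9 DD/day.
Duration = 57 / 18.9 = 3.016 ≈ 3.0 days.

3.0 days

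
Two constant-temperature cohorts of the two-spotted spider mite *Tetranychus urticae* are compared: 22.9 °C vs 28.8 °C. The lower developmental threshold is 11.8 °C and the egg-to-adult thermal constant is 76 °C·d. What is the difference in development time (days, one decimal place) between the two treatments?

2.4 days

At 22.9 °C: 76 / (22.9 − 11.8) = 76 / 11.1 = 6.847 d.
At 28.8 °C: 76 / (28.8 − 11.8) = 76 / 17.0 = 4.471 d.
Difference = |6.847 − 4.471| = 2.376 ≈ 2.4 days.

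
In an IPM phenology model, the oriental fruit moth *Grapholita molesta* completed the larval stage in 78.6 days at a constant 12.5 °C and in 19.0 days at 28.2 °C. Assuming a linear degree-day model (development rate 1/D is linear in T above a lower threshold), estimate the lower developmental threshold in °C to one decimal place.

7.5 °C

Under the model K = D·(T − T_b), so D₁·(T₁ − T_b) = D₂·(T₂ − T_b).
78.6·(12.5 − T_b) = 19.0·(28.2 − T_b)
T_b = (78.6·12.5 − 19.0·28.2) / (78.6 − 19.0) = 446.70 / 59.6 = 7.495 °C ≈ 7.5 °C.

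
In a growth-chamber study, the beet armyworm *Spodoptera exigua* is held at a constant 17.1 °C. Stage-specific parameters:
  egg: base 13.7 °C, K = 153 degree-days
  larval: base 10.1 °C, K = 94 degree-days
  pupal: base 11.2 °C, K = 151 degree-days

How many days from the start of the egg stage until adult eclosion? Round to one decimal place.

84.0 days

egg: 153 / (17.1 − 13.7) = 153 / 3.4 = 45.000 d.
larval: 94 / (17.1 − 10.1) = 94 / 7.0 = 13.429 d.
pupal: 151 / (17.1 − 11.2) = 151 / 5.9 = 25.593 d.
Sum = 84.022 ≈ 84.0 days.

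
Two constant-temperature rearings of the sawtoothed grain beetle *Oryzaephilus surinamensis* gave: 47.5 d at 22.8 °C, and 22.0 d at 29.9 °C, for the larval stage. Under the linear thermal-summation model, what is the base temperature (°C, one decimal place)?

Linear rate model ⇒ the product D·(T − T_b) is constant across temperatures.
47.5·(22.8 − T_b) = 22.0·(29.9 − T_b)
T_b = (47.5·22.8 − 22.0·29.9) / (47.5 − 22.0) = 425.20 / 25.5 = 16.675 °C ≈ 16.7 °C.

16.7 °C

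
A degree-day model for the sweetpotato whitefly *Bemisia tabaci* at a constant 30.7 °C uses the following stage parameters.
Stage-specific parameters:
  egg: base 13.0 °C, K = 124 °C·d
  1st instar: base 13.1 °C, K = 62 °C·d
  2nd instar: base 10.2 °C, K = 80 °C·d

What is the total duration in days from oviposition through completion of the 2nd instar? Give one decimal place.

egg: 124 / (30.7 − 13.0) = 124 / 17.7 = 7.006 d.
1st instar: 62 / (30.7 − 13.1) = 62 / 17.6 = 3.523 d.
2nd instar: 80 / (30.7 − 10.2) = 80 / 20.5 = 3.902 d.
Sum = 14.431 ≈ 14.4 days.

14.4 days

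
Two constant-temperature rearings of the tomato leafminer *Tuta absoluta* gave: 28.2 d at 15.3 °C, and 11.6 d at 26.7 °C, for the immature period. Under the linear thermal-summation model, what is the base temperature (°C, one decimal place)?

Linear rate model ⇒ the product D·(T − T_b) is constant across temperatures.
28.2·(15.3 − T_b) = 11.6·(26.7 − T_b)
T_b = (28.2·15.3 − 11.6·26.7) / (28.2 − 11.6) = 121.74 / 16.6 = 7.334 °C ≈ 7.3 °C.

7.3 °C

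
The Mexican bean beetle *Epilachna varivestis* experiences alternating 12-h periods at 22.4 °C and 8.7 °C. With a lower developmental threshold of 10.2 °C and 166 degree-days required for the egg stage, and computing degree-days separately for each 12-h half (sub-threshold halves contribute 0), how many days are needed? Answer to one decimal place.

Day half: max(0, 22.4 − 10.2) × 0.5 = 12.2 × 0.5 = 6.10 DD.
Night half: max(0, 8.7 − 10.2) × 0.5 = 0.0 × 0.5 = 0.00 DD.
Per 24 h: 6.10 DD/day.
Duration = 166 / 6.10 = 27.213 ≈ 27.2 days.

27.2 days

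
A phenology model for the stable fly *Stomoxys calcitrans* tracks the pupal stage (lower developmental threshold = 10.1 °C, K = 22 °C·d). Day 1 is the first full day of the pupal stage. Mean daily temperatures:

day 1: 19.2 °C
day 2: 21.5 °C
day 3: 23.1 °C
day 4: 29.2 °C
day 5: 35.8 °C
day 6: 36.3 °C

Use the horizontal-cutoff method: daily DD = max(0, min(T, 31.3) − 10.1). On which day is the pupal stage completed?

day 3

Daily DD above 10.1 °C (capped at 21.2): 9.1, 11.4, 13.0, 19.1, 21.2, 21.2.
Cumulative: 9.1, 20.5, 33.5, 52.6, 73.8, 95.0.
The total first reaches 22 DD on day 3.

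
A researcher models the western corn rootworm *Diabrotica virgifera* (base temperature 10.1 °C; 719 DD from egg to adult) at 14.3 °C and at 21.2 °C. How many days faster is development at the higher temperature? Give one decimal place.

106.4 days

At 14.3 °C: 719 / (14.3 − 10.1) = 719 / 4.2 = 171.190 d.
At 21.2 °C: 719 / (21.2 − 10.1) = 719 / 11.1 = 64.775 d.
Difference = |171.190 − 64.775| = 106.416 ≈ 106.4 days.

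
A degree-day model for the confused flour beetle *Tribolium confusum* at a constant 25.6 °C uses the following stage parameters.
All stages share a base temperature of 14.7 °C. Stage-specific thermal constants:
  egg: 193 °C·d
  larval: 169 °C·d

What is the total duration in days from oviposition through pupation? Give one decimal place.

Daily accumulation at 25.6 °C = 25.6 − 14.7 = 10.9 DD/day.
Total K = 193 + 169 = 362 DD.
Total duration = 362 / 10.9 = 33.211 ≈ 33.2 days.

33.2 days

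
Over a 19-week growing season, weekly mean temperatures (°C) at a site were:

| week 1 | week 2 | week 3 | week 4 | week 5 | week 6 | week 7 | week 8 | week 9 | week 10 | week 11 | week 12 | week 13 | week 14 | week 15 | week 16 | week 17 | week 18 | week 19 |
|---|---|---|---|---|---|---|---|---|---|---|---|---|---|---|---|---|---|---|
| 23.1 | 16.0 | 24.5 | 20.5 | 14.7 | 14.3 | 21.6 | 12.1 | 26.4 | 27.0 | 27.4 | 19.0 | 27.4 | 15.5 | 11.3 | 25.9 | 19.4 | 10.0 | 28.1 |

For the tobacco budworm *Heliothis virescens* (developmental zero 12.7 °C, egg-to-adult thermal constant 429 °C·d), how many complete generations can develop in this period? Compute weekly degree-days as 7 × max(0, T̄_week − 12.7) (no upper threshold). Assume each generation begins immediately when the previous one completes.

Weekly DD (7 × max(0, T̄ − 12.7)): 72.8, 23.1, 82.6, 54.6, 14.0, 11.2, 62.3, 0.0, 95.9, 100.1, 102.9, 44.1, 102.9, 19.6, 0.0, 92.4, 46.9, 0.0, 107.8.
Season total = 1033.2 DD.
Complete generations = ⌊1033.2 / 429⌋ = 2.

2 generations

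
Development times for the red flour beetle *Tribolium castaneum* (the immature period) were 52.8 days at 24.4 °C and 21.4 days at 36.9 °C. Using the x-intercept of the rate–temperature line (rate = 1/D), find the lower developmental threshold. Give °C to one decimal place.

15.9 °C

Equal thermal constants: D₁(T₁ − T_b) = D₂(T₂ − T_b).
52.8·(24.4 − T_b) = 21.4·(36.9 − T_b)
T_b = (52.8·24.4 − 21.4·36.9) / (52.8 − 21.4) = 498.66 / 31.4 = 15.881 °C ≈ 15.9 °C.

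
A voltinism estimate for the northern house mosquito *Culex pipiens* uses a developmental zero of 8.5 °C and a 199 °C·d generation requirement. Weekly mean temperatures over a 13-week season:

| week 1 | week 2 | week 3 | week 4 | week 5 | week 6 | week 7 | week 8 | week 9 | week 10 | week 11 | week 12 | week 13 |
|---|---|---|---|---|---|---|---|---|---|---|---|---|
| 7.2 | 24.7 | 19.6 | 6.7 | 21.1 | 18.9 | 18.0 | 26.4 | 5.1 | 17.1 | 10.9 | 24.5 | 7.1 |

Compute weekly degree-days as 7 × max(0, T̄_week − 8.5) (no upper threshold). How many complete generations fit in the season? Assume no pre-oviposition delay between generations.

Weekly DD (7 × max(0, T̄ − 8.5)): 0.0, 113.4, 77.7, 0.0, 88.2, 72.8, 66.5, 125.3, 0.0, 60.2, 16.8, 112.0, 0.0.
Season total = 732.9 DD.
Complete generations = ⌊732.9 / 199⌋ = 3.

3 generations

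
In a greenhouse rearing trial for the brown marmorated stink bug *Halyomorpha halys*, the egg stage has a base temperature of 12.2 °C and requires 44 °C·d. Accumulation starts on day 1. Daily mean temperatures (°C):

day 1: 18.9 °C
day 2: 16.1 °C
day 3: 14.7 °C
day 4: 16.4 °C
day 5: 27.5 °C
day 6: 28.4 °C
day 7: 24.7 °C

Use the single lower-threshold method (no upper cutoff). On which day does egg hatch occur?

day 6

Daily DD above 12.2 °C: 6.7, 3.9, 2.5, 4.2, 15.3, 16.2, 12.5.
Cumulative: 6.7, 10.6, 13.1, 17.3, 32.6, 48.8, 61.3.
The total first reaches 44 DD on day 6.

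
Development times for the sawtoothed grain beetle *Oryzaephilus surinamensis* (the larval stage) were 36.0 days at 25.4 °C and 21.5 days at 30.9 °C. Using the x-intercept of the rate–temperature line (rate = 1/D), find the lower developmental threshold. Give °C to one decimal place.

Linear rate model ⇒ the product D·(T − T_b) is constant across temperatures.
36.0·(25.4 − T_b) = 21.5·(30.9 − T_b)
T_b = (36.0·25.4 − 21.5·30.9) / (36.0 − 21.5) = 250.05 / 14.5 = 17.245 °C ≈ 17.2 °C.

17.2 °C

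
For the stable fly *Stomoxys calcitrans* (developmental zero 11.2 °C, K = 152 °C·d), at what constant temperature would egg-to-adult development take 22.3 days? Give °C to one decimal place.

Required daily accumulation = 152 / 22.3 = 6.816 DD/day.
T = T_base + 6.816 = 11.2 + 6.816 = 18.016 ≈ 18.0 °C.

18.0 °C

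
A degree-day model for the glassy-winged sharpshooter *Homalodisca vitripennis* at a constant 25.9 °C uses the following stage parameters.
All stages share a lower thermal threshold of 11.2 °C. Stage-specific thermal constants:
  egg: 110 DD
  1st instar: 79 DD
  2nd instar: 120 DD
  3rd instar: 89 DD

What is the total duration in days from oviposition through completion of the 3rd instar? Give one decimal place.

27.1 days

Daily accumulation at 25.9 °C = 25.9 − 11.2 = 14.7 DD/day.
Total K = 110 + 79 + 120 + 89 = 398 DD.
Total duration = 398 / 14.7 = 27.075 ≈ 27.1 days.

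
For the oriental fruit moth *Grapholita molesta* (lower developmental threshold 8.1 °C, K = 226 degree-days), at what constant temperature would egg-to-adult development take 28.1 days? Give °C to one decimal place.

Required daily accumulation = 226 / 28.1 = 8.043 DD/day.
T = T_base + 8.043 = 8.1 + 8.043 = 16.143 ≈ 16.1 °C.

16.1 °C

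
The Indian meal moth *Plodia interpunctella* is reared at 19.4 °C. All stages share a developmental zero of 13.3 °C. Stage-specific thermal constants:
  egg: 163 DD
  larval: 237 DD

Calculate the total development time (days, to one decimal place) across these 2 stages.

65.6 days

Daily accumulation at 19.4 °C = 19.4 − 13.3 = 6.1 DD/day.
Total K = 163 + 237 = 400 DD.
Total duration = 400 / 6.1 = 65.574 ≈ 65.6 days.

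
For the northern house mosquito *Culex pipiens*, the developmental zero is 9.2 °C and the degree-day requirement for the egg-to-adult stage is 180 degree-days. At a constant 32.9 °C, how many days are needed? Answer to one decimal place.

7.6 days

Daily accumulation = 32.9 − 9.2 = 23.7 DD/day.
Duration = 180 / 23.7 = 7.595 ≈ 7.6 days.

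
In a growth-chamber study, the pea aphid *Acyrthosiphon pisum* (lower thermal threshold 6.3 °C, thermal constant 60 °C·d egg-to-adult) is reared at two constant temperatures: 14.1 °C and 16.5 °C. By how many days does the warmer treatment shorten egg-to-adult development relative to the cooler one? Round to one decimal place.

At 14.1 °C: 60 / (14.1 − 6.3) = 60 / 7.8 = 7.692 d.
At 16.5 °C: 60 / (16.5 − 6.3) = 60 / 10.2 = 5.882 d.
Difference = |7.692 − 5.882| = 1.810 ≈ 1.8 days.

1.8 days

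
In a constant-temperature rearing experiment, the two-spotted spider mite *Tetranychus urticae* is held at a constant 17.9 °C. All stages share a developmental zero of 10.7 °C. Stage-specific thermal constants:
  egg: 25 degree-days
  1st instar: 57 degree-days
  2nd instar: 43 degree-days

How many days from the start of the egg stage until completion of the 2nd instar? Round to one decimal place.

Daily accumulation at 17.9 °C = 17.9 − 10.7 = 7.2 DD/day.
Total K = 25 + 57 + 43 = 125 DD.
Total duration = 125 / 7.2 = 17.361 ≈ 17.4 days.

17.4 days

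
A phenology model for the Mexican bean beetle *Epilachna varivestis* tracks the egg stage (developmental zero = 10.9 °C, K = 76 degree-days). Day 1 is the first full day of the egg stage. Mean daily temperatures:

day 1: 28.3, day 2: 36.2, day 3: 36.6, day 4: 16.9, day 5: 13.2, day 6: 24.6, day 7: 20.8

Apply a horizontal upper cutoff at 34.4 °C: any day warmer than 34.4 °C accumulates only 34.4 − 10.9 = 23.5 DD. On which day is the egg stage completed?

day 6

Daily DD above 10.9 °C (capped at 23.5): 17.4, 23.5, 23.5, 6.0, 2.3, 13.7, 9.9.
Cumulative: 17.4, 40.9, 64.4, 70.4, 72.7, 86.4, 96.3.
The total first reaches 76 DD on day 6.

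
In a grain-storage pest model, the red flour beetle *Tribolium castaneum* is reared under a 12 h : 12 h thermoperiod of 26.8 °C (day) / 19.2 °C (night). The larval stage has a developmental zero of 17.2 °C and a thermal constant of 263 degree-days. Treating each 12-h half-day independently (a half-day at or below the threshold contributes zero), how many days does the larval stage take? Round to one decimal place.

Day half: max(0, 26.8 − 17.2) × 0.5 = 9.6 × 0.5 = 4.80 DD.
Night half: max(0, 19.2 − 17.2) × 0.5 = 2.0 × 0.5 = 1.00 DD.
Per 24 h: 5.80 DD/day.
Duration = 263 / 5.80 = 45.345 ≈ 45.3 days.

45.3 days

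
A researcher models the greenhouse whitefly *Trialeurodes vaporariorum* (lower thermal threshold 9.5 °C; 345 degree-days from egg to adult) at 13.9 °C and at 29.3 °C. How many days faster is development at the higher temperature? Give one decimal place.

61.0 days

At 13.9 °C: 345 / (13.9 − 9.5) = 345 / 4.4 = 78.409 d.
At 29.3 °C: 345 / (29.3 − 9.5) = 345 / 19.8 = 17.424 d.
Difference = |78.409 − 17.424| = 60.985 ≈ 61.0 days.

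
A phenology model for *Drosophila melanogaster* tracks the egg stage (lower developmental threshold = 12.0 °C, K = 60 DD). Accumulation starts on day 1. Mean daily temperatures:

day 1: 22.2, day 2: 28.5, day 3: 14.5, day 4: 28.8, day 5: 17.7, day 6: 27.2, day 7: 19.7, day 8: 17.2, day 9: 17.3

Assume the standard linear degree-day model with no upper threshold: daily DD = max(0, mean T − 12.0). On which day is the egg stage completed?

day 6

Daily DD above 12.0 °C: 10.2, 16.5, 2.5, 16.8, 5.7, 15.2, 7.7, 5.2, 5.3.
Cumulative: 10.2, 26.7, 29.2, 46.0, 51.7, 66.9, 74.6, 79.8, 85.1.
The total first reaches 60 DD on day 6.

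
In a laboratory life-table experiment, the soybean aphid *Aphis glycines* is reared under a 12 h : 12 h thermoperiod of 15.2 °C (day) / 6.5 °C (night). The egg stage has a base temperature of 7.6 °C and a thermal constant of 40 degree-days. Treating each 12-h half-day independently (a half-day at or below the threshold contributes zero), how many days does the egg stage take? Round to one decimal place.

10.5 days

Day half: max(0, 15.2 − 7.6) × 0.5 = 7.6 × 0.5 = 3.80 DD.
Night half: max(0, 6.5 − 7.6) × 0.5 = 0.0 × 0.5 = 0.00 DD.
Per 24 h: 3.80 DD/day.
Duration = 40 / 3.80 = 10.526 ≈ 10.5 days.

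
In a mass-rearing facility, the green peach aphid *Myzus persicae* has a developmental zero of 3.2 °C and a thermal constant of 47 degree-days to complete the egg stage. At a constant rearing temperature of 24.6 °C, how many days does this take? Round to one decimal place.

2.2 days

Daily accumulation = 24.6 − 3.2 = 21.4 DD/day.
Duration = 47 / 21.4 = 2.196 ≈ 2.2 days.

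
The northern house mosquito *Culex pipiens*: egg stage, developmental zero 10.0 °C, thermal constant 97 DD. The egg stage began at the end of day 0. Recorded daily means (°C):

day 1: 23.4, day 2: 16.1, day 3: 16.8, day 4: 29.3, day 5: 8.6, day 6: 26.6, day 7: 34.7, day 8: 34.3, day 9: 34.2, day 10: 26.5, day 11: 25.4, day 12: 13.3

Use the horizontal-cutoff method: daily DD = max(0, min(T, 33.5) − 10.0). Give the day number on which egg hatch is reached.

day 8

Daily DD above 10.0 °C (capped at 23.5): 13.4, 6.1, 6.8, 19.3, 0.0, 16.6, 23.5, 23.5, 23.5, 16.5, 15.4, 3.3.
Cumulative: 13.4, 19.5, 26.3, 45.6, 45.6, 62.2, 85.7, 109.2, 132.7, 149.2, 164.6, 167.9.
The total first reaches 97 DD on day 8.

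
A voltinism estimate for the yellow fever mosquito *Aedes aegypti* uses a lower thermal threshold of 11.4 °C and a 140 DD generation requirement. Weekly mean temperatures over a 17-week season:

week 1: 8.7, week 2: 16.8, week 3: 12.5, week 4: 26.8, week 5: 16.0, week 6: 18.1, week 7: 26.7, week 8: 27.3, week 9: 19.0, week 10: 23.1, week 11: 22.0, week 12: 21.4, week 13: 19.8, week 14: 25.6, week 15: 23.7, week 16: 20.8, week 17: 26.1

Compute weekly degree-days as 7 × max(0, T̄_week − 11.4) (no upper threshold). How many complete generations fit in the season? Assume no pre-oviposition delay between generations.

Weekly DD (7 × max(0, T̄ − 11.4)): 0.0, 37.8, 7.7, 107.8, 32.2, 46.9, 107.1, 111.3, 53.2, 81.9, 74.2, 70.0, 58.8, 99.4, 86.1, 65.8, 102.9.
Season total = 1143.1 DD.
Complete generations = ⌊1143.1 / 140⌋ = 8.

8 generations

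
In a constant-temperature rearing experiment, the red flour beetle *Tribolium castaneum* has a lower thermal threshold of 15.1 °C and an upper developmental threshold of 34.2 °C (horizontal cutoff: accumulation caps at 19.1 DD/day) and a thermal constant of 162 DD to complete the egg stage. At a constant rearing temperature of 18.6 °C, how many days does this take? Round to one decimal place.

46.3 days

Daily accumulation = 18.6 − 15.1 = 3.5 DD/day.
Duration = 162 / 3.5 = 46.286 ≈ 46.3 days.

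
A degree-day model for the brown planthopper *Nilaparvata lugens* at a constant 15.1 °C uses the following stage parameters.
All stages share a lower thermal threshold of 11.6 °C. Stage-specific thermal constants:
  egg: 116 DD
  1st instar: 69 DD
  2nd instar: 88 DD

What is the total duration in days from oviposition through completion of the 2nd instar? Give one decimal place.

78.0 days

Daily accumulation at 15.1 °C = 15.1 − 11.6 = 3.5 DD/day.
Total K = 116 + 69 + 88 = 273 DD.
Total duration = 273 / 3.5 = 78.000 ≈ 78.0 days.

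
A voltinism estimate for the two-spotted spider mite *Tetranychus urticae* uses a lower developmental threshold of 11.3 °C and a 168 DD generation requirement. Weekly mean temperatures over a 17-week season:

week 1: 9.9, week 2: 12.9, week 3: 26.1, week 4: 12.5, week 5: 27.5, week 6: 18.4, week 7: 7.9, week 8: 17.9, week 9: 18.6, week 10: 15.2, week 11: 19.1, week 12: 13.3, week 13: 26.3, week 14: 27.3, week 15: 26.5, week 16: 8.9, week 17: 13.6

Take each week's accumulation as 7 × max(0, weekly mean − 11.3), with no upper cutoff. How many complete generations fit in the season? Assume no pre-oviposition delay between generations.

4 generations

Weekly DD (7 × max(0, T̄ − 11.3)): 0.0, 11.2, 103.6, 8.4, 113.4, 49.7, 0.0, 46.2, 51.1, 27.3, 54.6, 14.0, 105.0, 112.0, 106.4, 0.0, 16.1.
Season total = 819.0 DD.
Complete generations = ⌊819.0 / 168⌋ = 4.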